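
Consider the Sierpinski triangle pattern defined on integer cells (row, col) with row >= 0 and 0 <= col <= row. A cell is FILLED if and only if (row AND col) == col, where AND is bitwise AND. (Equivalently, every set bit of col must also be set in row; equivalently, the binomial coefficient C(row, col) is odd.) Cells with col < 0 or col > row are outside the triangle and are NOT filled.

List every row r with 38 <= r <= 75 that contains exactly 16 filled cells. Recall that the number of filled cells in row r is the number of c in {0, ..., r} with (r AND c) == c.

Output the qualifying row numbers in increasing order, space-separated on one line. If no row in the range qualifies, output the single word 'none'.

Row r has 2^popcount(r) filled cells, so we need popcount(r) = log2(16) = 4.
Scan r = 38..75 and keep those with exactly 4 one-bits:
r=38=100110 popcount=3 -> skip
r=39=100111 popcount=4 -> KEEP
r=40=101000 popcount=2 -> skip
r=41=101001 popcount=3 -> skip
r=42=101010 popcount=3 -> skip
r=43=101011 popcount=4 -> KEEP
r=44=101100 popcount=3 -> skip
r=45=101101 popcount=4 -> KEEP
r=46=101110 popcount=4 -> KEEP
r=47=101111 popcount=5 -> skip
r=48=110000 popcount=2 -> skip
r=49=110001 popcount=3 -> skip
r=50=110010 popcount=3 -> skip
r=51=110011 popcount=4 -> KEEP
r=52=110100 popcount=3 -> skip
r=53=110101 popcount=4 -> KEEP
r=54=110110 popcount=4 -> KEEP
r=55=110111 popcount=5 -> skip
r=56=111000 popcount=3 -> skip
r=57=111001 popcount=4 -> KEEP
r=58=111010 popcount=4 -> KEEP
r=59=111011 popcount=5 -> skip
r=60=111100 popcount=4 -> KEEP
r=61=111101 popcount=5 -> skip
r=62=111110 popcount=5 -> skip
r=63=111111 popcount=6 -> skip
r=64=1000000 popcount=1 -> skip
r=65=1000001 popcount=2 -> skip
r=66=1000010 popcount=2 -> skip
r=67=1000011 popcount=3 -> skip
r=68=1000100 popcount=2 -> skip
r=69=1000101 popcount=3 -> skip
r=70=1000110 popcount=3 -> skip
r=71=1000111 popcount=4 -> KEEP
r=72=1001000 popcount=2 -> skip
r=73=1001001 popcount=3 -> skip
r=74=1001010 popcount=3 -> skip
r=75=1001011 popcount=4 -> KEEP
Kept rows: 39 43 45 46 51 53 54 57 58 60 71 75

Answer: 39 43 45 46 51 53 54 57 58 60 71 75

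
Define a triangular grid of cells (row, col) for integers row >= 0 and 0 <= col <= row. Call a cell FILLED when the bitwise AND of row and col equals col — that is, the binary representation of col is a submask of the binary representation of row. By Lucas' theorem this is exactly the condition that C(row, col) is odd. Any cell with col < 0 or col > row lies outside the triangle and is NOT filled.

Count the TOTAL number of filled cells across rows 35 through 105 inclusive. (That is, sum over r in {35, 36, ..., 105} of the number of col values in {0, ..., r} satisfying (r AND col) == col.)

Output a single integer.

Answer: 1094

Derivation:
r35=100011 pc3: +8 =8
r36=100100 pc2: +4 =12
r37=100101 pc3: +8 =20
r38=100110 pc3: +8 =28
r39=100111 pc4: +16 =44
r40=101000 pc2: +4 =48
r41=101001 pc3: +8 =56
r42=101010 pc3: +8 =64
r43=101011 pc4: +16 =80
r44=101100 pc3: +8 =88
r45=101101 pc4: +16 =104
r46=101110 pc4: +16 =120
r47=101111 pc5: +32 =152
r48=110000 pc2: +4 =156
r49=110001 pc3: +8 =164
r50=110010 pc3: +8 =172
r51=110011 pc4: +16 =188
r52=110100 pc3: +8 =196
r53=110101 pc4: +16 =212
r54=110110 pc4: +16 =228
r55=110111 pc5: +32 =260
r56=111000 pc3: +8 =268
r57=111001 pc4: +16 =284
r58=111010 pc4: +16 =300
r59=111011 pc5: +32 =332
r60=111100 pc4: +16 =348
r61=111101 pc5: +32 =380
r62=111110 pc5: +32 =412
r63=111111 pc6: +64 =476
r64=1000000 pc1: +2 =478
r65=1000001 pc2: +4 =482
r66=1000010 pc2: +4 =486
r67=1000011 pc3: +8 =494
r68=1000100 pc2: +4 =498
r69=1000101 pc3: +8 =506
r70=1000110 pc3: +8 =514
r71=1000111 pc4: +16 =530
r72=1001000 pc2: +4 =534
r73=1001001 pc3: +8 =542
r74=1001010 pc3: +8 =550
r75=1001011 pc4: +16 =566
r76=1001100 pc3: +8 =574
r77=1001101 pc4: +16 =590
r78=1001110 pc4: +16 =606
r79=1001111 pc5: +32 =638
r80=1010000 pc2: +4 =642
r81=1010001 pc3: +8 =650
r82=1010010 pc3: +8 =658
r83=1010011 pc4: +16 =674
r84=1010100 pc3: +8 =682
r85=1010101 pc4: +16 =698
r86=1010110 pc4: +16 =714
r87=1010111 pc5: +32 =746
r88=1011000 pc3: +8 =754
r89=1011001 pc4: +16 =770
r90=1011010 pc4: +16 =786
r91=1011011 pc5: +32 =818
r92=1011100 pc4: +16 =834
r93=1011101 pc5: +32 =866
r94=1011110 pc5: +32 =898
r95=1011111 pc6: +64 =962
r96=1100000 pc2: +4 =966
r97=1100001 pc3: +8 =974
r98=1100010 pc3: +8 =982
r99=1100011 pc4: +16 =998
r100=1100100 pc3: +8 =1006
r101=1100101 pc4: +16 =1022
r102=1100110 pc4: +16 =1038
r103=1100111 pc5: +32 =1070
r104=1101000 pc3: +8 =1078
r105=1101001 pc4: +16 =1094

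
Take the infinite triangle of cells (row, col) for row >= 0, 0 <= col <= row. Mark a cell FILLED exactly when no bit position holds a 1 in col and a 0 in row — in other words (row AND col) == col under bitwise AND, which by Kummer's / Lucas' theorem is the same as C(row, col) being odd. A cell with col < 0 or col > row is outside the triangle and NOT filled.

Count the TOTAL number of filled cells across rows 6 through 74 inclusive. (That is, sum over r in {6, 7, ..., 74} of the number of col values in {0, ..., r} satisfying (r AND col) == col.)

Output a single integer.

r6=110 pc2: +4 =4
r7=111 pc3: +8 =12
r8=1000 pc1: +2 =14
r9=1001 pc2: +4 =18
r10=1010 pc2: +4 =22
r11=1011 pc3: +8 =30
r12=1100 pc2: +4 =34
r13=1101 pc3: +8 =42
r14=1110 pc3: +8 =50
r15=1111 pc4: +16 =66
r16=10000 pc1: +2 =68
r17=10001 pc2: +4 =72
r18=10010 pc2: +4 =76
r19=10011 pc3: +8 =84
r20=10100 pc2: +4 =88
r21=10101 pc3: +8 =96
r22=10110 pc3: +8 =104
r23=10111 pc4: +16 =120
r24=11000 pc2: +4 =124
r25=11001 pc3: +8 =132
r26=11010 pc3: +8 =140
r27=11011 pc4: +16 =156
r28=11100 pc3: +8 =164
r29=11101 pc4: +16 =180
r30=11110 pc4: +16 =196
r31=11111 pc5: +32 =228
r32=100000 pc1: +2 =230
r33=100001 pc2: +4 =234
r34=100010 pc2: +4 =238
r35=100011 pc3: +8 =246
r36=100100 pc2: +4 =250
r37=100101 pc3: +8 =258
r38=100110 pc3: +8 =266
r39=100111 pc4: +16 =282
r40=101000 pc2: +4 =286
r41=101001 pc3: +8 =294
r42=101010 pc3: +8 =302
r43=101011 pc4: +16 =318
r44=101100 pc3: +8 =326
r45=101101 pc4: +16 =342
r46=101110 pc4: +16 =358
r47=101111 pc5: +32 =390
r48=110000 pc2: +4 =394
r49=110001 pc3: +8 =402
r50=110010 pc3: +8 =410
r51=110011 pc4: +16 =426
r52=110100 pc3: +8 =434
r53=110101 pc4: +16 =450
r54=110110 pc4: +16 =466
r55=110111 pc5: +32 =498
r56=111000 pc3: +8 =506
r57=111001 pc4: +16 =522
r58=111010 pc4: +16 =538
r59=111011 pc5: +32 =570
r60=111100 pc4: +16 =586
r61=111101 pc5: +32 =618
r62=111110 pc5: +32 =650
r63=111111 pc6: +64 =714
r64=1000000 pc1: +2 =716
r65=1000001 pc2: +4 =720
r66=1000010 pc2: +4 =724
r67=1000011 pc3: +8 =732
r68=1000100 pc2: +4 =736
r69=1000101 pc3: +8 =744
r70=1000110 pc3: +8 =752
r71=1000111 pc4: +16 =768
r72=1001000 pc2: +4 =772
r73=1001001 pc3: +8 =780
r74=1001010 pc3: +8 =788

Answer: 788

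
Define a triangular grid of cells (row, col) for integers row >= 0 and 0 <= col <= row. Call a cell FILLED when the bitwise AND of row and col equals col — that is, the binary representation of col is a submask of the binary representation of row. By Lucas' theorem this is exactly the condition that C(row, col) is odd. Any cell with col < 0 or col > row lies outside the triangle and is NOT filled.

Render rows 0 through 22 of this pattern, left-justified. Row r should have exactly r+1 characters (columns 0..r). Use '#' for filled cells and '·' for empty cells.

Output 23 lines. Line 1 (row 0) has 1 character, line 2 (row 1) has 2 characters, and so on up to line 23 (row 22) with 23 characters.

r0=0: #
r1=1: ##
r2=10: #·#
r3=11: ####
r4=100: #···#
r5=101: ##··##
r6=110: #·#·#·#
r7=111: ########
r8=1000: #·······#
r9=1001: ##······##
r10=1010: #·#·····#·#
r11=1011: ####····####
r12=1100: #···#···#···#
r13=1101: ##··##··##··##
r14=1110: #·#·#·#·#·#·#·#
r15=1111: ################
r16=10000: #···············#
r17=10001: ##··············##
r18=10010: #·#·············#·#
r19=10011: ####············####
r20=10100: #···#···········#···#
r21=10101: ##··##··········##··##
r22=10110: #·#·#·#·········#·#·#·#

Answer: #
##
#·#
####
#···#
##··##
#·#·#·#
########
#·······#
##······##
#·#·····#·#
####····####
#···#···#···#
##··##··##··##
#·#·#·#·#·#·#·#
################
#···············#
##··············##
#·#·············#·#
####············####
#···#···········#···#
##··##··········##··##
#·#·#·#·········#·#·#·#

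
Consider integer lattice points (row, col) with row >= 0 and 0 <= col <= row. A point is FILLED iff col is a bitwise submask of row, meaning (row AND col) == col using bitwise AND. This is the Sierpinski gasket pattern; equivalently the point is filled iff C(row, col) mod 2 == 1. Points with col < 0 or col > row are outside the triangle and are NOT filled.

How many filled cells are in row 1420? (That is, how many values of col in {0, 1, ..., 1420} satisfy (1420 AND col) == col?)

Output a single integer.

1420 in binary = 10110001100
popcount(1420) = number of 1-bits in 10110001100 = 5
A col c satisfies (1420 AND c) == c iff every set bit of c is also set in 1420; each of the 5 set bits of 1420 can independently be on or off in c.
count = 2^5 = 32

Answer: 32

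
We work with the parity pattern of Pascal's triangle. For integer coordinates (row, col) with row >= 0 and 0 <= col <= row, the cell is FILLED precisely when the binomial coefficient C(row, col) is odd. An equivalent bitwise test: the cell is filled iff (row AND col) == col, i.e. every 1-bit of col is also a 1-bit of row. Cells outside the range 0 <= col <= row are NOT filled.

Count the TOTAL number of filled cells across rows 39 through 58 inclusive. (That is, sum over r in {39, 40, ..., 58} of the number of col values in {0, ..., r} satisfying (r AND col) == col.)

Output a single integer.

Answer: 272

Derivation:
r39=100111 pc4: +16 =16
r40=101000 pc2: +4 =20
r41=101001 pc3: +8 =28
r42=101010 pc3: +8 =36
r43=101011 pc4: +16 =52
r44=101100 pc3: +8 =60
r45=101101 pc4: +16 =76
r46=101110 pc4: +16 =92
r47=101111 pc5: +32 =124
r48=110000 pc2: +4 =128
r49=110001 pc3: +8 =136
r50=110010 pc3: +8 =144
r51=110011 pc4: +16 =160
r52=110100 pc3: +8 =168
r53=110101 pc4: +16 =184
r54=110110 pc4: +16 =200
r55=110111 pc5: +32 =232
r56=111000 pc3: +8 =240
r57=111001 pc4: +16 =256
r58=111010 pc4: +16 =272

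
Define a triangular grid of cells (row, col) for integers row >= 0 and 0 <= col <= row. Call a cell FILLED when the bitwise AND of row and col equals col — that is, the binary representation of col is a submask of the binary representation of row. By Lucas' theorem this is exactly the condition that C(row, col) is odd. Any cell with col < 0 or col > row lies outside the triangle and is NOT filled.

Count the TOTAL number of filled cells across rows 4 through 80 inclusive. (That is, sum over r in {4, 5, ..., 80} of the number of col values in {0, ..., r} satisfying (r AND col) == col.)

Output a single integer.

r4=100 pc1: +2 =2
r5=101 pc2: +4 =6
r6=110 pc2: +4 =10
r7=111 pc3: +8 =18
r8=1000 pc1: +2 =20
r9=1001 pc2: +4 =24
r10=1010 pc2: +4 =28
r11=1011 pc3: +8 =36
r12=1100 pc2: +4 =40
r13=1101 pc3: +8 =48
r14=1110 pc3: +8 =56
r15=1111 pc4: +16 =72
r16=10000 pc1: +2 =74
r17=10001 pc2: +4 =78
r18=10010 pc2: +4 =82
r19=10011 pc3: +8 =90
r20=10100 pc2: +4 =94
r21=10101 pc3: +8 =102
r22=10110 pc3: +8 =110
r23=10111 pc4: +16 =126
r24=11000 pc2: +4 =130
r25=11001 pc3: +8 =138
r26=11010 pc3: +8 =146
r27=11011 pc4: +16 =162
r28=11100 pc3: +8 =170
r29=11101 pc4: +16 =186
r30=11110 pc4: +16 =202
r31=11111 pc5: +32 =234
r32=100000 pc1: +2 =236
r33=100001 pc2: +4 =240
r34=100010 pc2: +4 =244
r35=100011 pc3: +8 =252
r36=100100 pc2: +4 =256
r37=100101 pc3: +8 =264
r38=100110 pc3: +8 =272
r39=100111 pc4: +16 =288
r40=101000 pc2: +4 =292
r41=101001 pc3: +8 =300
r42=101010 pc3: +8 =308
r43=101011 pc4: +16 =324
r44=101100 pc3: +8 =332
r45=101101 pc4: +16 =348
r46=101110 pc4: +16 =364
r47=101111 pc5: +32 =396
r48=110000 pc2: +4 =400
r49=110001 pc3: +8 =408
r50=110010 pc3: +8 =416
r51=110011 pc4: +16 =432
r52=110100 pc3: +8 =440
r53=110101 pc4: +16 =456
r54=110110 pc4: +16 =472
r55=110111 pc5: +32 =504
r56=111000 pc3: +8 =512
r57=111001 pc4: +16 =528
r58=111010 pc4: +16 =544
r59=111011 pc5: +32 =576
r60=111100 pc4: +16 =592
r61=111101 pc5: +32 =624
r62=111110 pc5: +32 =656
r63=111111 pc6: +64 =720
r64=1000000 pc1: +2 =722
r65=1000001 pc2: +4 =726
r66=1000010 pc2: +4 =730
r67=1000011 pc3: +8 =738
r68=1000100 pc2: +4 =742
r69=1000101 pc3: +8 =750
r70=1000110 pc3: +8 =758
r71=1000111 pc4: +16 =774
r72=1001000 pc2: +4 =778
r73=1001001 pc3: +8 =786
r74=1001010 pc3: +8 =794
r75=1001011 pc4: +16 =810
r76=1001100 pc3: +8 =818
r77=1001101 pc4: +16 =834
r78=1001110 pc4: +16 =850
r79=1001111 pc5: +32 =882
r80=1010000 pc2: +4 =886

Answer: 886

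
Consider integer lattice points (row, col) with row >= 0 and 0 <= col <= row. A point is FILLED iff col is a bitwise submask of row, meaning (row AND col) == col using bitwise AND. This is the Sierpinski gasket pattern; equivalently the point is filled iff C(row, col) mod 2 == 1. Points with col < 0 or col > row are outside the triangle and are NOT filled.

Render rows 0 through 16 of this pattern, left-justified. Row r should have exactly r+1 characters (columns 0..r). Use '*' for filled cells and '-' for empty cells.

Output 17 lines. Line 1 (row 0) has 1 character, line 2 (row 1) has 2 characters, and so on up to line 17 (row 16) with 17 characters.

r0=0: *
r1=1: **
r2=10: *-*
r3=11: ****
r4=100: *---*
r5=101: **--**
r6=110: *-*-*-*
r7=111: ********
r8=1000: *-------*
r9=1001: **------**
r10=1010: *-*-----*-*
r11=1011: ****----****
r12=1100: *---*---*---*
r13=1101: **--**--**--**
r14=1110: *-*-*-*-*-*-*-*
r15=1111: ****************
r16=10000: *---------------*

Answer: *
**
*-*
****
*---*
**--**
*-*-*-*
********
*-------*
**------**
*-*-----*-*
****----****
*---*---*---*
**--**--**--**
*-*-*-*-*-*-*-*
****************
*---------------*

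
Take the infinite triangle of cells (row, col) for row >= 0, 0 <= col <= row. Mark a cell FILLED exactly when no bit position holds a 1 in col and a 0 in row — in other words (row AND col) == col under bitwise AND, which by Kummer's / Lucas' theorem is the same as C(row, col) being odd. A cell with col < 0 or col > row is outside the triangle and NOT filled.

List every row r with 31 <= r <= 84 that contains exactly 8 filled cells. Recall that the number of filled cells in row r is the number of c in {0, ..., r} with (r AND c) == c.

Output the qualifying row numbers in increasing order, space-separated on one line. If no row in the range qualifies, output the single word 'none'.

Answer: 35 37 38 41 42 44 49 50 52 56 67 69 70 73 74 76 81 82 84

Derivation:
Row r has 2^popcount(r) filled cells, so we need popcount(r) = log2(8) = 3.
Scan r = 31..84 and keep those with exactly 3 one-bits:
r=31=11111 popcount=5 -> skip
r=32=100000 popcount=1 -> skip
r=33=100001 popcount=2 -> skip
r=34=100010 popcount=2 -> skip
r=35=100011 popcount=3 -> KEEP
r=36=100100 popcount=2 -> skip
r=37=100101 popcount=3 -> KEEP
r=38=100110 popcount=3 -> KEEP
r=39=100111 popcount=4 -> skip
r=40=101000 popcount=2 -> skip
r=41=101001 popcount=3 -> KEEP
r=42=101010 popcount=3 -> KEEP
r=43=101011 popcount=4 -> skip
r=44=101100 popcount=3 -> KEEP
r=45=101101 popcount=4 -> skip
r=46=101110 popcount=4 -> skip
r=47=101111 popcount=5 -> skip
r=48=110000 popcount=2 -> skip
r=49=110001 popcount=3 -> KEEP
r=50=110010 popcount=3 -> KEEP
r=51=110011 popcount=4 -> skip
r=52=110100 popcount=3 -> KEEP
r=53=110101 popcount=4 -> skip
r=54=110110 popcount=4 -> skip
r=55=110111 popcount=5 -> skip
r=56=111000 popcount=3 -> KEEP
r=57=111001 popcount=4 -> skip
r=58=111010 popcount=4 -> skip
r=59=111011 popcount=5 -> skip
r=60=111100 popcount=4 -> skip
r=61=111101 popcount=5 -> skip
r=62=111110 popcount=5 -> skip
r=63=111111 popcount=6 -> skip
r=64=1000000 popcount=1 -> skip
r=65=1000001 popcount=2 -> skip
r=66=1000010 popcount=2 -> skip
r=67=1000011 popcount=3 -> KEEP
r=68=1000100 popcount=2 -> skip
r=69=1000101 popcount=3 -> KEEP
r=70=1000110 popcount=3 -> KEEP
r=71=1000111 popcount=4 -> skip
r=72=1001000 popcount=2 -> skip
r=73=1001001 popcount=3 -> KEEP
r=74=1001010 popcount=3 -> KEEP
r=75=1001011 popcount=4 -> skip
r=76=1001100 popcount=3 -> KEEP
r=77=1001101 popcount=4 -> skip
r=78=1001110 popcount=4 -> skip
r=79=1001111 popcount=5 -> skip
r=80=1010000 popcount=2 -> skip
r=81=1010001 popcount=3 -> KEEP
r=82=1010010 popcount=3 -> KEEP
r=83=1010011 popcount=4 -> skip
r=84=1010100 popcount=3 -> KEEP
Kept rows: 35 37 38 41 42 44 49 50 52 56 67 69 70 73 74 76 81 82 84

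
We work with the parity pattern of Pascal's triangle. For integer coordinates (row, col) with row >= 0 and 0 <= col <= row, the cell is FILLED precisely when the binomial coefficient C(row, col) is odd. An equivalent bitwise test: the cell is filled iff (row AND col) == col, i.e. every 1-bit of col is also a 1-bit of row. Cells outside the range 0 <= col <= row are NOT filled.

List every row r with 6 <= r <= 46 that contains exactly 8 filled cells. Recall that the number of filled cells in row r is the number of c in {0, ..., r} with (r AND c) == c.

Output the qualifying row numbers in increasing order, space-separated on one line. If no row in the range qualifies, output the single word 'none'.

Row r has 2^popcount(r) filled cells, so we need popcount(r) = log2(8) = 3.
Scan r = 6..46 and keep those with exactly 3 one-bits:
r=6=110 popcount=2 -> skip
r=7=111 popcount=3 -> KEEP
r=8=1000 popcount=1 -> skip
r=9=1001 popcount=2 -> skip
r=10=1010 popcount=2 -> skip
r=11=1011 popcount=3 -> KEEP
r=12=1100 popcount=2 -> skip
r=13=1101 popcount=3 -> KEEP
r=14=1110 popcount=3 -> KEEP
r=15=1111 popcount=4 -> skip
r=16=10000 popcount=1 -> skip
r=17=10001 popcount=2 -> skip
r=18=10010 popcount=2 -> skip
r=19=10011 popcount=3 -> KEEP
r=20=10100 popcount=2 -> skip
r=21=10101 popcount=3 -> KEEP
r=22=10110 popcount=3 -> KEEP
r=23=10111 popcount=4 -> skip
r=24=11000 popcount=2 -> skip
r=25=11001 popcount=3 -> KEEP
r=26=11010 popcount=3 -> KEEP
r=27=11011 popcount=4 -> skip
r=28=11100 popcount=3 -> KEEP
r=29=11101 popcount=4 -> skip
r=30=11110 popcount=4 -> skip
r=31=11111 popcount=5 -> skip
r=32=100000 popcount=1 -> skip
r=33=100001 popcount=2 -> skip
r=34=100010 popcount=2 -> skip
r=35=100011 popcount=3 -> KEEP
r=36=100100 popcount=2 -> skip
r=37=100101 popcount=3 -> KEEP
r=38=100110 popcount=3 -> KEEP
r=39=100111 popcount=4 -> skip
r=40=101000 popcount=2 -> skip
r=41=101001 popcount=3 -> KEEP
r=42=101010 popcount=3 -> KEEP
r=43=101011 popcount=4 -> skip
r=44=101100 popcount=3 -> KEEP
r=45=101101 popcount=4 -> skip
r=46=101110 popcount=4 -> skip
Kept rows: 7 11 13 14 19 21 22 25 26 28 35 37 38 41 42 44

Answer: 7 11 13 14 19 21 22 25 26 28 35 37 38 41 42 44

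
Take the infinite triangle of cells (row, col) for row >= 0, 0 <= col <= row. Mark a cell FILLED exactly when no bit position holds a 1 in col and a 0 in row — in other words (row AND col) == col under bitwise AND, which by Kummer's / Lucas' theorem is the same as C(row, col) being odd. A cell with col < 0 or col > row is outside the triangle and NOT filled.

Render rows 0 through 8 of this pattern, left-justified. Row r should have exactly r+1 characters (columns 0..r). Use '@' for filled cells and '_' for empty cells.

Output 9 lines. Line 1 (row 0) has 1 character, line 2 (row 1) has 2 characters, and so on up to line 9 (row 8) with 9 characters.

Answer: @
@@
@_@
@@@@
@___@
@@__@@
@_@_@_@
@@@@@@@@
@_______@

Derivation:
r0=0: @
r1=1: @@
r2=10: @_@
r3=11: @@@@
r4=100: @___@
r5=101: @@__@@
r6=110: @_@_@_@
r7=111: @@@@@@@@
r8=1000: @_______@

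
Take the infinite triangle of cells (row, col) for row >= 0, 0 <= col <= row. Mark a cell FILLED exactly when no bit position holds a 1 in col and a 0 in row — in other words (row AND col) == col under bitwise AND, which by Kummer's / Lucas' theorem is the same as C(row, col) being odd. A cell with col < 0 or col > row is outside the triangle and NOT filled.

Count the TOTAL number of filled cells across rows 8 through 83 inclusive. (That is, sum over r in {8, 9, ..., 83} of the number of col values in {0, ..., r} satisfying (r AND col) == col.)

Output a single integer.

Answer: 900

Derivation:
r8=1000 pc1: +2 =2
r9=1001 pc2: +4 =6
r10=1010 pc2: +4 =10
r11=1011 pc3: +8 =18
r12=1100 pc2: +4 =22
r13=1101 pc3: +8 =30
r14=1110 pc3: +8 =38
r15=1111 pc4: +16 =54
r16=10000 pc1: +2 =56
r17=10001 pc2: +4 =60
r18=10010 pc2: +4 =64
r19=10011 pc3: +8 =72
r20=10100 pc2: +4 =76
r21=10101 pc3: +8 =84
r22=10110 pc3: +8 =92
r23=10111 pc4: +16 =108
r24=11000 pc2: +4 =112
r25=11001 pc3: +8 =120
r26=11010 pc3: +8 =128
r27=11011 pc4: +16 =144
r28=11100 pc3: +8 =152
r29=11101 pc4: +16 =168
r30=11110 pc4: +16 =184
r31=11111 pc5: +32 =216
r32=100000 pc1: +2 =218
r33=100001 pc2: +4 =222
r34=100010 pc2: +4 =226
r35=100011 pc3: +8 =234
r36=100100 pc2: +4 =238
r37=100101 pc3: +8 =246
r38=100110 pc3: +8 =254
r39=100111 pc4: +16 =270
r40=101000 pc2: +4 =274
r41=101001 pc3: +8 =282
r42=101010 pc3: +8 =290
r43=101011 pc4: +16 =306
r44=101100 pc3: +8 =314
r45=101101 pc4: +16 =330
r46=101110 pc4: +16 =346
r47=101111 pc5: +32 =378
r48=110000 pc2: +4 =382
r49=110001 pc3: +8 =390
r50=110010 pc3: +8 =398
r51=110011 pc4: +16 =414
r52=110100 pc3: +8 =422
r53=110101 pc4: +16 =438
r54=110110 pc4: +16 =454
r55=110111 pc5: +32 =486
r56=111000 pc3: +8 =494
r57=111001 pc4: +16 =510
r58=111010 pc4: +16 =526
r59=111011 pc5: +32 =558
r60=111100 pc4: +16 =574
r61=111101 pc5: +32 =606
r62=111110 pc5: +32 =638
r63=111111 pc6: +64 =702
r64=1000000 pc1: +2 =704
r65=1000001 pc2: +4 =708
r66=1000010 pc2: +4 =712
r67=1000011 pc3: +8 =720
r68=1000100 pc2: +4 =724
r69=1000101 pc3: +8 =732
r70=1000110 pc3: +8 =740
r71=1000111 pc4: +16 =756
r72=1001000 pc2: +4 =760
r73=1001001 pc3: +8 =768
r74=1001010 pc3: +8 =776
r75=1001011 pc4: +16 =792
r76=1001100 pc3: +8 =800
r77=1001101 pc4: +16 =816
r78=1001110 pc4: +16 =832
r79=1001111 pc5: +32 =864
r80=1010000 pc2: +4 =868
r81=1010001 pc3: +8 =876
r82=1010010 pc3: +8 =884
r83=1010011 pc4: +16 =900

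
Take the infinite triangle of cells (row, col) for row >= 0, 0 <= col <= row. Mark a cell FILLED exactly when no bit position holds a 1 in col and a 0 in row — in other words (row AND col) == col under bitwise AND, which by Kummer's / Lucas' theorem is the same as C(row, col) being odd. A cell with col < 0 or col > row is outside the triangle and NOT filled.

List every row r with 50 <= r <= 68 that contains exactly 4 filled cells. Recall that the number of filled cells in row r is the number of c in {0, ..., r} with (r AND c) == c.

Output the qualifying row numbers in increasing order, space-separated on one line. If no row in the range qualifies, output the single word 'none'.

Row r has 2^popcount(r) filled cells, so we need popcount(r) = log2(4) = 2.
Scan r = 50..68 and keep those with exactly 2 one-bits:
r=50=110010 popcount=3 -> skip
r=51=110011 popcount=4 -> skip
r=52=110100 popcount=3 -> skip
r=53=110101 popcount=4 -> skip
r=54=110110 popcount=4 -> skip
r=55=110111 popcount=5 -> skip
r=56=111000 popcount=3 -> skip
r=57=111001 popcount=4 -> skip
r=58=111010 popcount=4 -> skip
r=59=111011 popcount=5 -> skip
r=60=111100 popcount=4 -> skip
r=61=111101 popcount=5 -> skip
r=62=111110 popcount=5 -> skip
r=63=111111 popcount=6 -> skip
r=64=1000000 popcount=1 -> skip
r=65=1000001 popcount=2 -> KEEP
r=66=1000010 popcount=2 -> KEEP
r=67=1000011 popcount=3 -> skip
r=68=1000100 popcount=2 -> KEEP
Kept rows: 65 66 68

Answer: 65 66 68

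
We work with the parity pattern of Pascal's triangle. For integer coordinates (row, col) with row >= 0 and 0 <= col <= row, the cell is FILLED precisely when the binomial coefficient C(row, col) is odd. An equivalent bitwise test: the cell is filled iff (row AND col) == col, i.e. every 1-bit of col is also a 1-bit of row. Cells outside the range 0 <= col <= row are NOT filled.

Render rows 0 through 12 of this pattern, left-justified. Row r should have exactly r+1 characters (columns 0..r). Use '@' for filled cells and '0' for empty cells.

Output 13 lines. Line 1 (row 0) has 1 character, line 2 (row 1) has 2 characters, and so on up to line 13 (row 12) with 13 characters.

r0=0: @
r1=1: @@
r2=10: @0@
r3=11: @@@@
r4=100: @000@
r5=101: @@00@@
r6=110: @0@0@0@
r7=111: @@@@@@@@
r8=1000: @0000000@
r9=1001: @@000000@@
r10=1010: @0@00000@0@
r11=1011: @@@@0000@@@@
r12=1100: @000@000@000@

Answer: @
@@
@0@
@@@@
@000@
@@00@@
@0@0@0@
@@@@@@@@
@0000000@
@@000000@@
@0@00000@0@
@@@@0000@@@@
@000@000@000@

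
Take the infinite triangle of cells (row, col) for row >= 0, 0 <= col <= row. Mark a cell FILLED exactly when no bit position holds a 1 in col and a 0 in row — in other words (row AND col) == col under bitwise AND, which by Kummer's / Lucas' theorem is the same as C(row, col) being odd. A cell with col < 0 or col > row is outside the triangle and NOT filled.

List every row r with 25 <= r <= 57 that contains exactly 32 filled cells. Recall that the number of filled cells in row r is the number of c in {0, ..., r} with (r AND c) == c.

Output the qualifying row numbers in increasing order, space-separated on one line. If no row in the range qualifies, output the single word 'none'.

Answer: 31 47 55

Derivation:
Row r has 2^popcount(r) filled cells, so we need popcount(r) = log2(32) = 5.
Scan r = 25..57 and keep those with exactly 5 one-bits:
r=25=11001 popcount=3 -> skip
r=26=11010 popcount=3 -> skip
r=27=11011 popcount=4 -> skip
r=28=11100 popcount=3 -> skip
r=29=11101 popcount=4 -> skip
r=30=11110 popcount=4 -> skip
r=31=11111 popcount=5 -> KEEP
r=32=100000 popcount=1 -> skip
r=33=100001 popcount=2 -> skip
r=34=100010 popcount=2 -> skip
r=35=100011 popcount=3 -> skip
r=36=100100 popcount=2 -> skip
r=37=100101 popcount=3 -> skip
r=38=100110 popcount=3 -> skip
r=39=100111 popcount=4 -> skip
r=40=101000 popcount=2 -> skip
r=41=101001 popcount=3 -> skip
r=42=101010 popcount=3 -> skip
r=43=101011 popcount=4 -> skip
r=44=101100 popcount=3 -> skip
r=45=101101 popcount=4 -> skip
r=46=101110 popcount=4 -> skip
r=47=101111 popcount=5 -> KEEP
r=48=110000 popcount=2 -> skip
r=49=110001 popcount=3 -> skip
r=50=110010 popcount=3 -> skip
r=51=110011 popcount=4 -> skip
r=52=110100 popcount=3 -> skip
r=53=110101 popcount=4 -> skip
r=54=110110 popcount=4 -> skip
r=55=110111 popcount=5 -> KEEP
r=56=111000 popcount=3 -> skip
r=57=111001 popcount=4 -> skip
Kept rows: 31 47 55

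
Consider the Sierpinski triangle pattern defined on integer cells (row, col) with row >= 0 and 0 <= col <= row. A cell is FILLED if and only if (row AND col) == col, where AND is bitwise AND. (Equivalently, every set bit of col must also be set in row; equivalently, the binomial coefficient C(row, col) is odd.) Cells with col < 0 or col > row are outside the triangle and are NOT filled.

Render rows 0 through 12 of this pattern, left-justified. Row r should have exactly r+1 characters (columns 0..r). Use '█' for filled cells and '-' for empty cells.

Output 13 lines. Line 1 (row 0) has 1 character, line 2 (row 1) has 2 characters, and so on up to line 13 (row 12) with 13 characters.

Answer: █
██
█-█
████
█---█
██--██
█-█-█-█
████████
█-------█
██------██
█-█-----█-█
████----████
█---█---█---█

Derivation:
r0=0: █
r1=1: ██
r2=10: █-█
r3=11: ████
r4=100: █---█
r5=101: ██--██
r6=110: █-█-█-█
r7=111: ████████
r8=1000: █-------█
r9=1001: ██------██
r10=1010: █-█-----█-█
r11=1011: ████----████
r12=1100: █---█---█---█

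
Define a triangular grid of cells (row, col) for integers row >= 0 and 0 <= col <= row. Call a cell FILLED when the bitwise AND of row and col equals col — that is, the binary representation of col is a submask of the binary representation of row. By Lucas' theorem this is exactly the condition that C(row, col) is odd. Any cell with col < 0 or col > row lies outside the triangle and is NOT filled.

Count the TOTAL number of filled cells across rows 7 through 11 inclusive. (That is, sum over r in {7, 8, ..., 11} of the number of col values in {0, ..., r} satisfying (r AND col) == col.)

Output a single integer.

r7=111 pc3: +8 =8
r8=1000 pc1: +2 =10
r9=1001 pc2: +4 =14
r10=1010 pc2: +4 =18
r11=1011 pc3: +8 =26

Answer: 26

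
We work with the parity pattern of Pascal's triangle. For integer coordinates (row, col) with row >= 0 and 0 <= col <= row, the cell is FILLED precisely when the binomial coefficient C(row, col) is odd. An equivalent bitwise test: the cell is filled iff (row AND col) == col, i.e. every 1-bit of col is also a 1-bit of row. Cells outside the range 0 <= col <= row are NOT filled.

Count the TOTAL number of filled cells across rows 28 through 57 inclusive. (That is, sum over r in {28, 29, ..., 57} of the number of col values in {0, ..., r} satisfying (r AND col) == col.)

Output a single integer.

Answer: 366

Derivation:
r28=11100 pc3: +8 =8
r29=11101 pc4: +16 =24
r30=11110 pc4: +16 =40
r31=11111 pc5: +32 =72
r32=100000 pc1: +2 =74
r33=100001 pc2: +4 =78
r34=100010 pc2: +4 =82
r35=100011 pc3: +8 =90
r36=100100 pc2: +4 =94
r37=100101 pc3: +8 =102
r38=100110 pc3: +8 =110
r39=100111 pc4: +16 =126
r40=101000 pc2: +4 =130
r41=101001 pc3: +8 =138
r42=101010 pc3: +8 =146
r43=101011 pc4: +16 =162
r44=101100 pc3: +8 =170
r45=101101 pc4: +16 =186
r46=101110 pc4: +16 =202
r47=101111 pc5: +32 =234
r48=110000 pc2: +4 =238
r49=110001 pc3: +8 =246
r50=110010 pc3: +8 =254
r51=110011 pc4: +16 =270
r52=110100 pc3: +8 =278
r53=110101 pc4: +16 =294
r54=110110 pc4: +16 =310
r55=110111 pc5: +32 =342
r56=111000 pc3: +8 =350
r57=111001 pc4: +16 =366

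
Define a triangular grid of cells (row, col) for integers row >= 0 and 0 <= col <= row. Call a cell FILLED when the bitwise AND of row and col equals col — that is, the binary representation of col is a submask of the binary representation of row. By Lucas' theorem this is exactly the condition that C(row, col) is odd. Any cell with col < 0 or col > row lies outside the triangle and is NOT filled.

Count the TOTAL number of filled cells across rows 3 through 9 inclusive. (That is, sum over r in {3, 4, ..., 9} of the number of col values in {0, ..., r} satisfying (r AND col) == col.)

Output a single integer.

Answer: 28

Derivation:
r3=11 pc2: +4 =4
r4=100 pc1: +2 =6
r5=101 pc2: +4 =10
r6=110 pc2: +4 =14
r7=111 pc3: +8 =22
r8=1000 pc1: +2 =24
r9=1001 pc2: +4 =28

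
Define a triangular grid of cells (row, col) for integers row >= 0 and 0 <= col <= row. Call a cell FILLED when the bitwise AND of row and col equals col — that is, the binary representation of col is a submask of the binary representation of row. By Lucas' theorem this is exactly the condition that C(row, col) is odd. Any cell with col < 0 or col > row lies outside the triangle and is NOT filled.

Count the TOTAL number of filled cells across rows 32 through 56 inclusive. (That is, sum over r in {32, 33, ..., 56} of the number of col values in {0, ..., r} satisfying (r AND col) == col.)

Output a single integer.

Answer: 278

Derivation:
r32=100000 pc1: +2 =2
r33=100001 pc2: +4 =6
r34=100010 pc2: +4 =10
r35=100011 pc3: +8 =18
r36=100100 pc2: +4 =22
r37=100101 pc3: +8 =30
r38=100110 pc3: +8 =38
r39=100111 pc4: +16 =54
r40=101000 pc2: +4 =58
r41=101001 pc3: +8 =66
r42=101010 pc3: +8 =74
r43=101011 pc4: +16 =90
r44=101100 pc3: +8 =98
r45=101101 pc4: +16 =114
r46=101110 pc4: +16 =130
r47=101111 pc5: +32 =162
r48=110000 pc2: +4 =166
r49=110001 pc3: +8 =174
r50=110010 pc3: +8 =182
r51=110011 pc4: +16 =198
r52=110100 pc3: +8 =206
r53=110101 pc4: +16 =222
r54=110110 pc4: +16 =238
r55=110111 pc5: +32 =270
r56=111000 pc3: +8 =278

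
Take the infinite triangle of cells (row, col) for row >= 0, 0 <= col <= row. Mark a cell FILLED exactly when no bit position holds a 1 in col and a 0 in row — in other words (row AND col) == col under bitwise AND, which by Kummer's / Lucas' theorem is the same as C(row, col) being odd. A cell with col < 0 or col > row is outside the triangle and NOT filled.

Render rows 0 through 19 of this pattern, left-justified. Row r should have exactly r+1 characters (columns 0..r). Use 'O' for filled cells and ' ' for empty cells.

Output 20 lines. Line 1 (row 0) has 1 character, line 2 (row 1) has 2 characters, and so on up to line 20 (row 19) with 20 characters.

Answer: O
OO
O O
OOOO
O   O
OO  OO
O O O O
OOOOOOOO
O       O
OO      OO
O O     O O
OOOO    OOOO
O   O   O   O
OO  OO  OO  OO
O O O O O O O O
OOOOOOOOOOOOOOOO
O               O
OO              OO
O O             O O
OOOO            OOOO

Derivation:
r0=0: O
r1=1: OO
r2=10: O O
r3=11: OOOO
r4=100: O   O
r5=101: OO  OO
r6=110: O O O O
r7=111: OOOOOOOO
r8=1000: O       O
r9=1001: OO      OO
r10=1010: O O     O O
r11=1011: OOOO    OOOO
r12=1100: O   O   O   O
r13=1101: OO  OO  OO  OO
r14=1110: O O O O O O O O
r15=1111: OOOOOOOOOOOOOOOO
r16=10000: O               O
r17=10001: OO              OO
r18=10010: O O             O O
r19=10011: OOOO            OOOO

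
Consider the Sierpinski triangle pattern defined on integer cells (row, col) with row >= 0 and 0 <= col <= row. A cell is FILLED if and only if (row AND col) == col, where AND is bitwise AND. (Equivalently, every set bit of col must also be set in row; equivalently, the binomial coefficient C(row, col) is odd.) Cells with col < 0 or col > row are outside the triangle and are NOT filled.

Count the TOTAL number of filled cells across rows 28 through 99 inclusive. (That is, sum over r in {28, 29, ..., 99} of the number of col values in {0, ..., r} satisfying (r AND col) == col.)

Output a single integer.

Answer: 1080

Derivation:
r28=11100 pc3: +8 =8
r29=11101 pc4: +16 =24
r30=11110 pc4: +16 =40
r31=11111 pc5: +32 =72
r32=100000 pc1: +2 =74
r33=100001 pc2: +4 =78
r34=100010 pc2: +4 =82
r35=100011 pc3: +8 =90
r36=100100 pc2: +4 =94
r37=100101 pc3: +8 =102
r38=100110 pc3: +8 =110
r39=100111 pc4: +16 =126
r40=101000 pc2: +4 =130
r41=101001 pc3: +8 =138
r42=101010 pc3: +8 =146
r43=101011 pc4: +16 =162
r44=101100 pc3: +8 =170
r45=101101 pc4: +16 =186
r46=101110 pc4: +16 =202
r47=101111 pc5: +32 =234
r48=110000 pc2: +4 =238
r49=110001 pc3: +8 =246
r50=110010 pc3: +8 =254
r51=110011 pc4: +16 =270
r52=110100 pc3: +8 =278
r53=110101 pc4: +16 =294
r54=110110 pc4: +16 =310
r55=110111 pc5: +32 =342
r56=111000 pc3: +8 =350
r57=111001 pc4: +16 =366
r58=111010 pc4: +16 =382
r59=111011 pc5: +32 =414
r60=111100 pc4: +16 =430
r61=111101 pc5: +32 =462
r62=111110 pc5: +32 =494
r63=111111 pc6: +64 =558
r64=1000000 pc1: +2 =560
r65=1000001 pc2: +4 =564
r66=1000010 pc2: +4 =568
r67=1000011 pc3: +8 =576
r68=1000100 pc2: +4 =580
r69=1000101 pc3: +8 =588
r70=1000110 pc3: +8 =596
r71=1000111 pc4: +16 =612
r72=1001000 pc2: +4 =616
r73=1001001 pc3: +8 =624
r74=1001010 pc3: +8 =632
r75=1001011 pc4: +16 =648
r76=1001100 pc3: +8 =656
r77=1001101 pc4: +16 =672
r78=1001110 pc4: +16 =688
r79=1001111 pc5: +32 =720
r80=1010000 pc2: +4 =724
r81=1010001 pc3: +8 =732
r82=1010010 pc3: +8 =740
r83=1010011 pc4: +16 =756
r84=1010100 pc3: +8 =764
r85=1010101 pc4: +16 =780
r86=1010110 pc4: +16 =796
r87=1010111 pc5: +32 =828
r88=1011000 pc3: +8 =836
r89=1011001 pc4: +16 =852
r90=1011010 pc4: +16 =868
r91=1011011 pc5: +32 =900
r92=1011100 pc4: +16 =916
r93=1011101 pc5: +32 =948
r94=1011110 pc5: +32 =980
r95=1011111 pc6: +64 =1044
r96=1100000 pc2: +4 =1048
r97=1100001 pc3: +8 =1056
r98=1100010 pc3: +8 =1064
r99=1100011 pc4: +16 =1080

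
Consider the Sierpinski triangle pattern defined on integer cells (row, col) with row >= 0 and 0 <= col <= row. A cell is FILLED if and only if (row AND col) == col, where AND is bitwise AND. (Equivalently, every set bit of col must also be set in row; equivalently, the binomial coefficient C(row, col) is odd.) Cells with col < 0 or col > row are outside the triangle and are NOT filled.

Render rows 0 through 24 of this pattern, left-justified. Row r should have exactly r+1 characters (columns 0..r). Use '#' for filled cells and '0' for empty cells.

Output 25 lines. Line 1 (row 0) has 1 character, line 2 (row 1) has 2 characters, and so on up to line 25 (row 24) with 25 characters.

Answer: #
##
#0#
####
#000#
##00##
#0#0#0#
########
#0000000#
##000000##
#0#00000#0#
####0000####
#000#000#000#
##00##00##00##
#0#0#0#0#0#0#0#
################
#000000000000000#
##00000000000000##
#0#0000000000000#0#
####000000000000####
#000#00000000000#000#
##00##0000000000##00##
#0#0#0#000000000#0#0#0#
########00000000########
#0000000#0000000#0000000#

Derivation:
r0=0: #
r1=1: ##
r2=10: #0#
r3=11: ####
r4=100: #000#
r5=101: ##00##
r6=110: #0#0#0#
r7=111: ########
r8=1000: #0000000#
r9=1001: ##000000##
r10=1010: #0#00000#0#
r11=1011: ####0000####
r12=1100: #000#000#000#
r13=1101: ##00##00##00##
r14=1110: #0#0#0#0#0#0#0#
r15=1111: ################
r16=10000: #000000000000000#
r17=10001: ##00000000000000##
r18=10010: #0#0000000000000#0#
r19=10011: ####000000000000####
r20=10100: #000#00000000000#000#
r21=10101: ##00##0000000000##00##
r22=10110: #0#0#0#000000000#0#0#0#
r23=10111: ########00000000########
r24=11000: #0000000#0000000#0000000#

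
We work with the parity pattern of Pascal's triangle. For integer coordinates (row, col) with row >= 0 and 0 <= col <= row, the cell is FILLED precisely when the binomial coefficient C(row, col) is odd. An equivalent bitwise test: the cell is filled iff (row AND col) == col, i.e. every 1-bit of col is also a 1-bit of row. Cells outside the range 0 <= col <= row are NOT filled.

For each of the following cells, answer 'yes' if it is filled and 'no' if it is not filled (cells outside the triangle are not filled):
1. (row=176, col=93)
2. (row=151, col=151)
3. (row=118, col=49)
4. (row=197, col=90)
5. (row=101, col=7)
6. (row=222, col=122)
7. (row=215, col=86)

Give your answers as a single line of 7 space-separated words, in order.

(176,93): row=0b10110000, col=0b1011101, row AND col = 0b10000 = 16; 16 != 93 -> empty
(151,151): row=0b10010111, col=0b10010111, row AND col = 0b10010111 = 151; 151 == 151 -> filled
(118,49): row=0b1110110, col=0b110001, row AND col = 0b110000 = 48; 48 != 49 -> empty
(197,90): row=0b11000101, col=0b1011010, row AND col = 0b1000000 = 64; 64 != 90 -> empty
(101,7): row=0b1100101, col=0b111, row AND col = 0b101 = 5; 5 != 7 -> empty
(222,122): row=0b11011110, col=0b1111010, row AND col = 0b1011010 = 90; 90 != 122 -> empty
(215,86): row=0b11010111, col=0b1010110, row AND col = 0b1010110 = 86; 86 == 86 -> filled

Answer: no yes no no no no yes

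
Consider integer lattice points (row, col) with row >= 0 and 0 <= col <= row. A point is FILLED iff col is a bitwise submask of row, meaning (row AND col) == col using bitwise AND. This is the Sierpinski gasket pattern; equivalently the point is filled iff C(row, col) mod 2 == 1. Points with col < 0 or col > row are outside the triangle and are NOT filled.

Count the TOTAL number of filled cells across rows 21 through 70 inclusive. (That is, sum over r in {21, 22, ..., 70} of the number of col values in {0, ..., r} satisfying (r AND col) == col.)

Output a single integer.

r21=10101 pc3: +8 =8
r22=10110 pc3: +8 =16
r23=10111 pc4: +16 =32
r24=11000 pc2: +4 =36
r25=11001 pc3: +8 =44
r26=11010 pc3: +8 =52
r27=11011 pc4: +16 =68
r28=11100 pc3: +8 =76
r29=11101 pc4: +16 =92
r30=11110 pc4: +16 =108
r31=11111 pc5: +32 =140
r32=100000 pc1: +2 =142
r33=100001 pc2: +4 =146
r34=100010 pc2: +4 =150
r35=100011 pc3: +8 =158
r36=100100 pc2: +4 =162
r37=100101 pc3: +8 =170
r38=100110 pc3: +8 =178
r39=100111 pc4: +16 =194
r40=101000 pc2: +4 =198
r41=101001 pc3: +8 =206
r42=101010 pc3: +8 =214
r43=101011 pc4: +16 =230
r44=101100 pc3: +8 =238
r45=101101 pc4: +16 =254
r46=101110 pc4: +16 =270
r47=101111 pc5: +32 =302
r48=110000 pc2: +4 =306
r49=110001 pc3: +8 =314
r50=110010 pc3: +8 =322
r51=110011 pc4: +16 =338
r52=110100 pc3: +8 =346
r53=110101 pc4: +16 =362
r54=110110 pc4: +16 =378
r55=110111 pc5: +32 =410
r56=111000 pc3: +8 =418
r57=111001 pc4: +16 =434
r58=111010 pc4: +16 =450
r59=111011 pc5: +32 =482
r60=111100 pc4: +16 =498
r61=111101 pc5: +32 =530
r62=111110 pc5: +32 =562
r63=111111 pc6: +64 =626
r64=1000000 pc1: +2 =628
r65=1000001 pc2: +4 =632
r66=1000010 pc2: +4 =636
r67=1000011 pc3: +8 =644
r68=1000100 pc2: +4 =648
r69=1000101 pc3: +8 =656
r70=1000110 pc3: +8 =664

Answer: 664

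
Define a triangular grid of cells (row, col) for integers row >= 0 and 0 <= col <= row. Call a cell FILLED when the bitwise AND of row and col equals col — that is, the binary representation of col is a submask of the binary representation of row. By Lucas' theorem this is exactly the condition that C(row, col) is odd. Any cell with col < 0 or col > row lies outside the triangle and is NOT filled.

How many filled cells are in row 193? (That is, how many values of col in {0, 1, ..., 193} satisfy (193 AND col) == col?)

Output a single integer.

193 in binary = 11000001
popcount(193) = number of 1-bits in 11000001 = 3
A col c satisfies (193 AND c) == c iff every set bit of c is also set in 193; each of the 3 set bits of 193 can independently be on or off in c.
count = 2^3 = 8

Answer: 8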